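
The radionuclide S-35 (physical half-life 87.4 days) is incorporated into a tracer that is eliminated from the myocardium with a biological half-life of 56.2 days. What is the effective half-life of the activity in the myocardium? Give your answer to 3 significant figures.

1/t_eff = 1/t_phys + 1/t_biol = 1/87.4 + 1/56.2 = 0.029235 per day.
t_eff = 87.4 × 56.2 / (87.4 + 56.2) ≈ 34.205 days.

34.2 days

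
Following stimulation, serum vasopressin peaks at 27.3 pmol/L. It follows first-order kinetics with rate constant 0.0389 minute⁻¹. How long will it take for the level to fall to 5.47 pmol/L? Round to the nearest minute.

41 minutes

t½ = ln 2 / k = 0.69315 / 0.0389 ≈ 17.819 minutes.
Fraction remaining = 5.47/27.3 ≈ 0.20037.
n = log₂(27.3/5.47) = ln(4.9909)/ln 2 ≈ 2.3193 half-lives.
t = n × t½ = 2.3193 × 17.819 ≈ 41.327 minutes.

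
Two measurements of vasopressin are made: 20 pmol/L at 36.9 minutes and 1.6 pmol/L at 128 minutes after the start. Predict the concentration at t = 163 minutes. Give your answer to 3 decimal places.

0.606 pmol/L

Over Δt = 128 − 36.9 = 91.1 minutes, the level fell by a factor of 20/1.6 ≈ 12.5.
n = log₂(12.5) ≈ 3.6439 half-lives, so t½ = 91.1/3.6439 ≈ 25.001 minutes.
From t = 128 to t = 163: 1.6 × (1/2)^((163−128)/25.001) ≈ 0.60631 pmol/L.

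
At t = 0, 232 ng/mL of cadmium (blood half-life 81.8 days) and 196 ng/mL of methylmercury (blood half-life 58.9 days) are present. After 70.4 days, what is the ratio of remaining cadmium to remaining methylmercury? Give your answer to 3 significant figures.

1.49

cadmium: 232 × (1/2)^(70.4/81.8) = 232 × (1/2)^0.86064 ≈ 127.76 ng/mL.
methylmercury: 196 × (1/2)^(70.4/58.9) = 196 × (1/2)^1.1952 ≈ 85.596 ng/mL.
Ratio ≈ 127.76 / 85.596 ≈ 1.4927.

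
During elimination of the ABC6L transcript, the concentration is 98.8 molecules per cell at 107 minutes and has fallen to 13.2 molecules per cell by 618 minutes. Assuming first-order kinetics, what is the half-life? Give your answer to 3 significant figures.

Over Δt = 618 − 107 = 511 minutes, the level fell by a factor of 98.8/13.2 ≈ 7.4848.
n = log₂(7.4848) ≈ 2.904 half-lives, so t½ = 511/2.904 ≈ 175.97 minutes.

176 minutes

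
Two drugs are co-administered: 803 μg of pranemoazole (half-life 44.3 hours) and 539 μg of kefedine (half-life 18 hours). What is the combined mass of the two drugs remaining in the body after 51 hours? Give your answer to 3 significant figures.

437 μg

pranemoazole: 803 × (1/2)^(51/44.3) = 803 × (1/2)^1.1512 ≈ 361.54 μg.
kefedine: 539 × (1/2)^(51/18) = 539 × (1/2)^2.8333 ≈ 75.626 μg.
Total = 361.54 + 75.626 ≈ 437.17 μg.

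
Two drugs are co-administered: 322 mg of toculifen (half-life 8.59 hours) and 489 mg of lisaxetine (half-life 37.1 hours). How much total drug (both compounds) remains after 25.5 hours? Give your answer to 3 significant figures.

345 mg

toculifen: 322 × (1/2)^(25.5/8.59) = 322 × (1/2)^2.9686 ≈ 41.137 mg.
lisaxetine: 489 × (1/2)^(25.5/37.1) = 489 × (1/2)^0.68733 ≈ 303.67 mg.
Total = 41.137 + 303.67 ≈ 344.81 mg.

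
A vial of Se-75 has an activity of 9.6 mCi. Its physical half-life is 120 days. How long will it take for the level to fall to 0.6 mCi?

0.6/9.6 = 1/16, so 4 half-lives have elapsed.
t = 4 × 120 = 480 days.

480 days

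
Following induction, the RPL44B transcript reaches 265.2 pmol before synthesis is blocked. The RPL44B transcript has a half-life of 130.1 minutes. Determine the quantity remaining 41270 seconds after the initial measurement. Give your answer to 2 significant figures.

Convert the elapsed time: 41270 seconds = 687.833 minutes.
Number of half-lives: n = 687.833/130.1 ≈ 5.287.
Remaining = 265.2 × (1/2)^5.287 = 265.2 × 0.025613 ≈ 6.7927 pmol.

6.8 pmol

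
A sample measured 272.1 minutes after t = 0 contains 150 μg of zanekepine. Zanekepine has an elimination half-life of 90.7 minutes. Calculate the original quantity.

1200 μg

Number of half-lives elapsed: n = 272.1/90.7 ≈ 3.
A₀ = A × 2^n = 150 × 2^3 = 150 × 8 ≈ 1200 μg.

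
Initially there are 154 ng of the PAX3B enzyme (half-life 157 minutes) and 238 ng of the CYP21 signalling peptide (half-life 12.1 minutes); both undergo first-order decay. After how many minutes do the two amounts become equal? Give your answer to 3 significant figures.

Set 154·(1/2)^(t/157) = 238·(1/2)^(t/12.1).
Taking log₂: log₂(154/238) = t·(1/157 − 1/12.1).
log₂(0.64706) = -0.62803; 1/157 − 1/12.1 = -0.076275.
t = -0.62803 / -0.076275 ≈ 8.2338 minutes.

8.23 minutes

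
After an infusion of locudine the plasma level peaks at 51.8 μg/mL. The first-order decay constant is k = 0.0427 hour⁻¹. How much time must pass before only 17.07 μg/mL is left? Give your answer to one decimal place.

26.0 hours

t½ = ln 2 / k = 0.69315 / 0.0427 ≈ 16.233 hours.
Fraction remaining = 17.07/51.8 ≈ 0.32954.
n = log₂(51.8/17.07) = ln(3.0346)/ln 2 ≈ 1.6015 half-lives.
t = n × t½ = 1.6015 × 16.233 ≈ 25.997 hours.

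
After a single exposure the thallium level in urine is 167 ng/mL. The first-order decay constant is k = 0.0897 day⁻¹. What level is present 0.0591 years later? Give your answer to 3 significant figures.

t½ = ln 2 / k = 0.69315 / 0.0897 ≈ 7.7274 days.
Convert the elapsed time: 0.0591 years = 21.5715 days.
Number of half-lives: n = 21.5715/7.7274 ≈ 2.7916.
Remaining = 167 × (1/2)^2.7916 = 167 × 0.14443 ≈ 24.12 ng/mL.

24.1 ng/mL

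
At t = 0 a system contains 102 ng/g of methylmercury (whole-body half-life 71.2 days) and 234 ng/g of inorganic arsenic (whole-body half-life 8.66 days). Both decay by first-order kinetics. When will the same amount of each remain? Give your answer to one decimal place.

Set 102·(1/2)^(t/71.2) = 234·(1/2)^(t/8.66).
Taking log₂: log₂(102/234) = t·(1/71.2 − 1/8.66).
log₂(0.4359) = -1.1979; 1/71.2 − 1/8.66 = -0.10143.
t = -1.1979 / -0.10143 ≈ 11.811 days.

11.8 days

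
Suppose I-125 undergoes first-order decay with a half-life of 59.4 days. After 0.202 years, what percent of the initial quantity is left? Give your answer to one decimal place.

42.3%

0.202 years = 73.73 days.
n = 73.73/59.4 ≈ 1.2412 half-lives.
Fraction remaining = (1/2)^1.2412 ≈ 0.42301, i.e. 42.301%.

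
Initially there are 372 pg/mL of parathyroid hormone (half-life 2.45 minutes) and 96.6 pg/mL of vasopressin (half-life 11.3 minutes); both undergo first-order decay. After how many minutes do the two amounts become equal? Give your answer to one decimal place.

6.1 minutes

Set 372·(1/2)^(t/2.45) = 96.6·(1/2)^(t/11.3).
Taking log₂: log₂(372/96.6) = t·(1/2.45 − 1/11.3).
log₂(3.8509) = 1.9452; 1/2.45 − 1/11.3 = 0.31967.
t = 1.9452 / 0.31967 ≈ 6.0851 minutes.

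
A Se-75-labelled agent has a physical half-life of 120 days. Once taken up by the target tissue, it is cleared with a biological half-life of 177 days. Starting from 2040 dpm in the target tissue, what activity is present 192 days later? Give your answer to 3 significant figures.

317 dpm

1/t_eff = 1/t_phys + 1/t_biol = 1/120 + 1/177 = 0.013983 per day.
t_eff = 120 × 177 / (120 + 177) ≈ 71.515 days.
Remaining = 2040 × (1/2)^(192/71.515) = 2040 × (1/2)^2.6847 ≈ 317.28 dpm.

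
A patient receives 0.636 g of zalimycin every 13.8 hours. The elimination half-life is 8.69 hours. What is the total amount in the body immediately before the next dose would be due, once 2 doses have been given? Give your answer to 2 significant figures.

0.28 g

The 2 doses were given 27.6, 13.8 hours ago.
Total = 0.636·(1/2)^(27.6/8.69) + 0.636·(1/2)^(13.8/8.69)
      = 0.070367 + 0.21155 ≈ 0.28192 g.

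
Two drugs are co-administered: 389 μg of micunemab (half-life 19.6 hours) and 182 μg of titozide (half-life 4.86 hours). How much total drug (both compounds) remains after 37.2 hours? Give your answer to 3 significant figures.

micunemab: 389 × (1/2)^(37.2/19.6) = 389 × (1/2)^1.898 ≈ 104.38 μg.
titozide: 182 × (1/2)^(37.2/4.86) = 182 × (1/2)^7.6543 ≈ 0.90342 μg.
Total = 104.38 + 0.90342 ≈ 105.28 μg.

105 μg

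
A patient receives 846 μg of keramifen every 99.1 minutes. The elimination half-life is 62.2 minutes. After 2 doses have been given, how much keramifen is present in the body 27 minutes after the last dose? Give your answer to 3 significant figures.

The 2 doses were given 126.1, 27 minutes ago.
Total = 846·(1/2)^(126.1/62.2) + 846·(1/2)^(27/62.2)
      = 207.53 + 626.18 ≈ 833.71 μg.

834 μg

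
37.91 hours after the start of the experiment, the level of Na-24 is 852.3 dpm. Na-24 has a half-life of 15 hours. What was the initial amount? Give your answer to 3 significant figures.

Number of half-lives elapsed: n = 37.91/15 ≈ 2.5273.
A₀ = A × 2^n = 852.3 × 2^2.5273 = 852.3 × 5.7651 ≈ 4913.6 dpm.

4910 dpm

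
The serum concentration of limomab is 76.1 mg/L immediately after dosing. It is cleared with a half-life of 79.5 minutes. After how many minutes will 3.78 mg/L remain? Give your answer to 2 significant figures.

340 minutes

Fraction remaining = 3.78/76.1 ≈ 0.049671.
n = log₂(76.1/3.78) = ln(20.132)/ln 2 ≈ 4.3314 half-lives.
t = n × t½ = 4.3314 × 79.5 ≈ 344.35 minutes.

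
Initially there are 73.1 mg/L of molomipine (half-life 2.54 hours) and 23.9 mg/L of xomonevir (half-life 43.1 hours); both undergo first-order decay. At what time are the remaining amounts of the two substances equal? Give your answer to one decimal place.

Set 73.1·(1/2)^(t/2.54) = 23.9·(1/2)^(t/43.1).
Taking log₂: log₂(73.1/23.9) = t·(1/2.54 − 1/43.1).
log₂(3.0586) = 1.6129; 1/2.54 − 1/43.1 = 0.3705.
t = 1.6129 / 0.3705 ≈ 4.3532 hours.

4.4 hours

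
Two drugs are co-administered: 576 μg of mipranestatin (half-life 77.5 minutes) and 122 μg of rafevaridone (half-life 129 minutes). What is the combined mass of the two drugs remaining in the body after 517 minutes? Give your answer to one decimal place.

13.2 μg

mipranestatin: 576 × (1/2)^(517/77.5) = 576 × (1/2)^6.671 ≈ 5.6528 μg.
rafevaridone: 122 × (1/2)^(517/129) = 122 × (1/2)^4.0078 ≈ 7.5841 μg.
Total = 5.6528 + 7.5841 ≈ 13.237 μg.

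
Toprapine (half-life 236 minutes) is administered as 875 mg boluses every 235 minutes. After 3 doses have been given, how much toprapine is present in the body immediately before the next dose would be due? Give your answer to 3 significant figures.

769 mg

The 3 doses were given 705, 470, 235 minutes ago.
Total = 875·(1/2)^(705/236) + 875·(1/2)^(470/236) + 875·(1/2)^(235/236)
      = 110.34 + 220.04 + 438.79 ≈ 769.17 mg.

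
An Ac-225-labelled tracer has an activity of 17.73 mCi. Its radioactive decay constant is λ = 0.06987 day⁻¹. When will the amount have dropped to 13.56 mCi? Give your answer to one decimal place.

3.8 days

t½ = ln 2 / λ = 0.69315 / 0.06987 ≈ 9.9205 days.
Fraction remaining = 13.56/17.73 ≈ 0.76481.
n = log₂(17.73/13.56) = ln(1.3075)/ln 2 ≈ 0.38684 half-lives.
t = n × t½ = 0.38684 × 9.9205 ≈ 3.8376 days.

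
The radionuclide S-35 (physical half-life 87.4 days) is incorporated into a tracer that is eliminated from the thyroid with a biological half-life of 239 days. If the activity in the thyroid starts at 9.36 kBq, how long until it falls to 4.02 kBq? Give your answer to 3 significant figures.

1/t_eff = 1/t_phys + 1/t_biol = 1/87.4 + 1/239 = 0.015626 per day.
t_eff = 87.4 × 239 / (87.4 + 239) ≈ 63.997 days.
n = log₂(9.36/4.02) ≈ 1.2193; t = 1.2193 × 63.997 ≈ 78.032 days.

78.0 days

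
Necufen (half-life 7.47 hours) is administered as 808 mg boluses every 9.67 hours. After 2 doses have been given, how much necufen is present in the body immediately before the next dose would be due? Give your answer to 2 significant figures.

460 mg

The 2 doses were given 19.34, 9.67 hours ago.
Total = 808·(1/2)^(19.34/7.47) + 808·(1/2)^(9.67/7.47)
      = 134.29 + 329.4 ≈ 463.69 mg.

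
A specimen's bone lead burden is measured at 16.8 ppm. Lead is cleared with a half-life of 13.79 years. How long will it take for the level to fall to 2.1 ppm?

41.37 years

2.1/16.8 = 1/8, so 3 half-lives have elapsed.
t = 3 × 13.79 = 41.37 years.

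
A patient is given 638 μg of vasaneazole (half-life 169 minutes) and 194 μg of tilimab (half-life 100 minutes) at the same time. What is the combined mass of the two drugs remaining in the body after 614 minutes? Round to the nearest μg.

vasaneazole: 638 × (1/2)^(614/169) = 638 × (1/2)^3.6331 ≈ 51.421 μg.
tilimab: 194 × (1/2)^(614/100) = 194 × (1/2)^6.14 ≈ 2.7509 μg.
Total = 51.421 + 2.7509 ≈ 54.172 μg.

54 μg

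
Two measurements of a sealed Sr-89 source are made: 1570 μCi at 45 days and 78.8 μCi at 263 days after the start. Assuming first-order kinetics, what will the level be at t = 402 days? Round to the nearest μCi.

Over Δt = 263 − 45 = 218 days, the level fell by a factor of 1570/78.8 ≈ 19.924.
n = log₂(19.924) ≈ 4.3164 half-lives, so t½ = 218/4.3164 ≈ 50.505 days.
From t = 263 to t = 402: 78.8 × (1/2)^((402−263)/50.505) ≈ 11.696 μCi.

12 μCi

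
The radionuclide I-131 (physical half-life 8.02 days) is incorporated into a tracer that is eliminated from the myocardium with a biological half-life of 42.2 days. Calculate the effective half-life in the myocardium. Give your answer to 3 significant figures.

1/t_eff = 1/t_phys + 1/t_biol = 1/8.02 + 1/42.2 = 0.14838 per day.
t_eff = 8.02 × 42.2 / (8.02 + 42.2) ≈ 6.7392 days.

6.74 days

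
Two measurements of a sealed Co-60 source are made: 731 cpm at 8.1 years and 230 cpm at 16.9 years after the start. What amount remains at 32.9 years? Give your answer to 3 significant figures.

28.1 cpm

Over Δt = 16.9 − 8.1 = 8.8 years, the level fell by a factor of 731/230 ≈ 3.1783.
n = log₂(3.1783) ≈ 1.6682 half-lives, so t½ = 8.8/1.6682 ≈ 5.275 years.
From t = 16.9 to t = 32.9: 230 × (1/2)^((32.9−16.9)/5.275) ≈ 28.097 cpm.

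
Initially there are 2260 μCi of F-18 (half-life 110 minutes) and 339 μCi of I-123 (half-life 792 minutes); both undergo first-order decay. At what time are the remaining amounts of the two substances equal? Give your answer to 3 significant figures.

Set 2260·(1/2)^(t/110) = 339·(1/2)^(t/792).
Taking log₂: log₂(2260/339) = t·(1/110 − 1/792).
log₂(6.6667) = 2.737; 1/110 − 1/792 = 0.0078283.
t = 2.737 / 0.0078283 ≈ 349.63 minutes.

350 minutes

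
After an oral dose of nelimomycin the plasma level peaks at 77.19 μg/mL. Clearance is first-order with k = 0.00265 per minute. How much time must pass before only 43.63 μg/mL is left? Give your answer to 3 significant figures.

t½ = ln 2 / k = 0.69315 / 0.00265 ≈ 261.56 minutes.
Fraction remaining = 43.63/77.19 ≈ 0.56523.
n = log₂(77.19/43.63) = ln(1.7692)/ln 2 ≈ 0.82309 half-lives.
t = n × t½ = 0.82309 × 261.56 ≈ 215.29 minutes.

215 minutes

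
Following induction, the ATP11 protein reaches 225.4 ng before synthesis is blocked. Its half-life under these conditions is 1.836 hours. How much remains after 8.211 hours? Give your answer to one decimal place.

Number of half-lives: n = 8.211/1.836 ≈ 4.4722.
Remaining = 225.4 × (1/2)^4.4722 = 225.4 × 0.045053 ≈ 10.155 ng.

10.2 ng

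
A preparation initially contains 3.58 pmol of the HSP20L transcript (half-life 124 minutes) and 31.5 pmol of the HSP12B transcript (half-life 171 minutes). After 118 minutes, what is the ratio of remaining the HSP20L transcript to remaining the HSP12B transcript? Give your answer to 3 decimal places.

0.095

HSP20L transcript: 3.58 × (1/2)^(118/124) = 3.58 × (1/2)^0.95161 ≈ 1.8511 pmol.
HSP12B transcript: 31.5 × (1/2)^(118/171) = 31.5 × (1/2)^0.69006 ≈ 19.525 pmol.
Ratio ≈ 1.8511 / 19.525 ≈ 0.094806.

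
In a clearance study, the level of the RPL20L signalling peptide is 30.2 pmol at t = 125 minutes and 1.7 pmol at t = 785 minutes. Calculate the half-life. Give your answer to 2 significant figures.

160 minutes

Over Δt = 785 − 125 = 660 minutes, the level fell by a factor of 30.2/1.7 ≈ 17.765.
n = log₂(17.765) ≈ 4.1509 half-lives, so t½ = 660/4.1509 ≈ 159 minutes.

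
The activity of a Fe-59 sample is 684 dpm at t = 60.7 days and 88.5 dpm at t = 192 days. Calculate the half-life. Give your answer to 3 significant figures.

44.5 days

Over Δt = 192 − 60.7 = 131.3 days, the level fell by a factor of 684/88.5 ≈ 7.7288.
n = log₂(7.7288) ≈ 2.9502 half-lives, so t½ = 131.3/2.9502 ≈ 44.505 days.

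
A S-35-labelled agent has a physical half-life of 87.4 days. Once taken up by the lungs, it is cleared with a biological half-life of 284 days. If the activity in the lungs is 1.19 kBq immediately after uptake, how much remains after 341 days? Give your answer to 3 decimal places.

0.035 kBq

1/t_eff = 1/t_phys + 1/t_biol = 1/87.4 + 1/284 = 0.014963 per day.
t_eff = 87.4 × 284 / (87.4 + 284) ≈ 66.833 days.
Remaining = 1.19 × (1/2)^(341/66.833) = 1.19 × (1/2)^5.1023 ≈ 0.034642 kBq.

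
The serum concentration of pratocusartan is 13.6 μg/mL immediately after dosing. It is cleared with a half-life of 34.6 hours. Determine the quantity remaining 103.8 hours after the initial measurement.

Elapsed time is 3 half-lives (103.8/34.6).
Each half-life halves the amount: 13.6 × (1/2)^3 = 13.6/8 = 1.7 μg/mL.

1.7 μg/mL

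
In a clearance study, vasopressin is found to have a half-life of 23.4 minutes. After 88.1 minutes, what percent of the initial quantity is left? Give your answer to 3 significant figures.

n = 88.1/23.4 ≈ 3.765 half-lives.
Fraction remaining = (1/2)^3.765 ≈ 0.073559, i.e. 7.3559%.

7.36%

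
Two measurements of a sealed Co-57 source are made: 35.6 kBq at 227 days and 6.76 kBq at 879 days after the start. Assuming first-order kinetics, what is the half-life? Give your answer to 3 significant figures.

Over Δt = 879 − 227 = 652 days, the level fell by a factor of 35.6/6.76 ≈ 5.2663.
n = log₂(5.2663) ≈ 2.3968 half-lives, so t½ = 652/2.3968 ≈ 272.03 days.

272 days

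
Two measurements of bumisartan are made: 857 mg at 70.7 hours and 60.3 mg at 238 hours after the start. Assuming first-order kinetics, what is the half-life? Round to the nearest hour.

44 hours

Over Δt = 238 − 70.7 = 167.3 hours, the level fell by a factor of 857/60.3 ≈ 14.212.
n = log₂(14.212) ≈ 3.8291 half-lives, so t½ = 167.3/3.8291 ≈ 43.692 hours.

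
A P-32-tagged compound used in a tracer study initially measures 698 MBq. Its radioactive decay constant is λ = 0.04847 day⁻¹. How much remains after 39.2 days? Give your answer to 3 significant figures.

104 MBq

t½ = ln 2 / λ = 0.69315 / 0.04847 ≈ 14.301 days.
Number of half-lives: n = 39.2/14.301 ≈ 2.7412.
Remaining = 698 × (1/2)^2.7412 = 698 × 0.14957 ≈ 104.4 MBq.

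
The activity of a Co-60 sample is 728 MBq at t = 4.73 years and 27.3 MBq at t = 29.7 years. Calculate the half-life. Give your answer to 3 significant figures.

5.27 years

Over Δt = 29.7 − 4.73 = 24.97 years, the level fell by a factor of 728/27.3 ≈ 26.667.
n = log₂(26.667) ≈ 4.737 half-lives, so t½ = 24.97/4.737 ≈ 5.2713 years.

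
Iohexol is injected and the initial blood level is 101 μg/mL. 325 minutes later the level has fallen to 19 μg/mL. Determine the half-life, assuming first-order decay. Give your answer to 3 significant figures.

135 minutes

A/A₀ = 19/101 ≈ 0.18812.
n = log₂(5.3158) ≈ 2.4103 half-lives elapsed in 325 minutes.
t½ = 325/2.4103 ≈ 134.84 minutes.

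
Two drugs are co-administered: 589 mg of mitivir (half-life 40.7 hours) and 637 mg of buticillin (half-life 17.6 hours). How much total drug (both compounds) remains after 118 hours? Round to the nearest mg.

mitivir: 589 × (1/2)^(118/40.7) = 589 × (1/2)^2.8993 ≈ 78.95 mg.
buticillin: 637 × (1/2)^(118/17.6) = 637 × (1/2)^6.7045 ≈ 6.1076 mg.
Total = 78.95 + 6.1076 ≈ 85.057 mg.

85 mg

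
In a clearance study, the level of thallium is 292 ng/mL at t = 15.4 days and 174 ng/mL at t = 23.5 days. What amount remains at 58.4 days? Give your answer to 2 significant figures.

19 ng/mL

Over Δt = 23.5 − 15.4 = 8.1 days, the level fell by a factor of 292/174 ≈ 1.6782.
n = log₂(1.6782) ≈ 0.74688 half-lives, so t½ = 8.1/0.74688 ≈ 10.845 days.
From t = 23.5 to t = 58.4: 174 × (1/2)^((58.4−23.5)/10.845) ≈ 18.699 ng/mL.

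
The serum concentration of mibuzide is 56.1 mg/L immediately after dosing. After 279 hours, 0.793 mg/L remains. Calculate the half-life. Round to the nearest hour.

45 hours

A/A₀ = 0.793/56.1 ≈ 0.014135.
n = log₂(70.744) ≈ 6.1445 half-lives elapsed in 279 hours.
t½ = 279/6.1445 ≈ 45.406 hours.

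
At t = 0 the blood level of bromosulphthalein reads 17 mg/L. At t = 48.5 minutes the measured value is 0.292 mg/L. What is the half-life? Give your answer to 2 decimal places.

8.27 minutes

A/A₀ = 0.292/17 ≈ 0.017176.
n = log₂(58.219) ≈ 5.8634 half-lives elapsed in 48.5 minutes.
t½ = 48.5/5.8634 ≈ 8.2716 minutes.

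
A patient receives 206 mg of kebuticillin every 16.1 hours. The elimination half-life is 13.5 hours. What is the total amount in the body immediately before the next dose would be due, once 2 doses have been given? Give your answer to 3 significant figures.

130 mg

The 2 doses were given 32.2, 16.1 hours ago.
Total = 206·(1/2)^(32.2/13.5) + 206·(1/2)^(16.1/13.5)
      = 39.433 + 90.128 ≈ 129.56 mg.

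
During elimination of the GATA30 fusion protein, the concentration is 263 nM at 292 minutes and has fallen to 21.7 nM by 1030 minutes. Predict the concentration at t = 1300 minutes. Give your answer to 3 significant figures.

8.71 nM

Over Δt = 1030 − 292 = 738 minutes, the level fell by a factor of 263/21.7 ≈ 12.12.
n = log₂(12.12) ≈ 3.5993 half-lives, so t½ = 738/3.5993 ≈ 205.04 minutes.
From t = 1030 to t = 1300: 21.7 × (1/2)^((1300−1030)/205.04) ≈ 8.7108 nM.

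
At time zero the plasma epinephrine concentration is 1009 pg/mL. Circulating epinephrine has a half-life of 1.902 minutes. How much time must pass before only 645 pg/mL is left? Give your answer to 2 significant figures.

1.2 minutes

Fraction remaining = 645/1009 ≈ 0.63925.
n = log₂(1009/645) = ln(1.5643)/ln 2 ≈ 0.64556 half-lives.
t = n × t½ = 0.64556 × 1.902 ≈ 1.2278 minutes.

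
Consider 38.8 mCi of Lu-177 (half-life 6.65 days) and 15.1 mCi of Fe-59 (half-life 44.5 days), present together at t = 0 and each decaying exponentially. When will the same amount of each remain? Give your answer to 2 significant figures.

Set 38.8·(1/2)^(t/6.65) = 15.1·(1/2)^(t/44.5).
Taking log₂: log₂(38.8/15.1) = t·(1/6.65 − 1/44.5).
log₂(2.5695) = 1.3615; 1/6.65 − 1/44.5 = 0.1279.
t = 1.3615 / 0.1279 ≈ 10.645 days.

11 days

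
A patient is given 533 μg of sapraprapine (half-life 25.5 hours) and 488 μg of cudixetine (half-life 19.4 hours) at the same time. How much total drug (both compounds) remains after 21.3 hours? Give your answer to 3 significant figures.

527 μg

sapraprapine: 533 × (1/2)^(21.3/25.5) = 533 × (1/2)^0.83529 ≈ 298.73 μg.
cudixetine: 488 × (1/2)^(21.3/19.4) = 488 × (1/2)^1.0979 ≈ 227.99 μg.
Total = 298.73 + 227.99 ≈ 526.72 μg.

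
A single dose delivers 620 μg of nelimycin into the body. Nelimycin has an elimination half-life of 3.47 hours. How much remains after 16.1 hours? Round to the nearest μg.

Number of half-lives: n = 16.1/3.47 ≈ 4.6398.
Remaining = 620 × (1/2)^4.6398 = 620 × 0.040113 ≈ 24.87 μg.

25 μg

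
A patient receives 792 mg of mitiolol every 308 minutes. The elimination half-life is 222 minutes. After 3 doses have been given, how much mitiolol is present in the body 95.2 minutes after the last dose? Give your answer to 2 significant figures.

900 mg

The 3 doses were given 711.2, 403.2, 95.2 minutes ago.
Total = 792·(1/2)^(711.2/222) + 792·(1/2)^(403.2/222) + 792·(1/2)^(95.2/222)
      = 85.97 + 224.9 + 588.35 ≈ 899.22 mg.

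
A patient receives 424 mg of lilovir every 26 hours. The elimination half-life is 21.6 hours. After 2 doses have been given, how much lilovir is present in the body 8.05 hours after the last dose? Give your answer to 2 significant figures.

470 mg

The 2 doses were given 34.05, 8.05 hours ago.
Total = 424·(1/2)^(34.05/21.6) + 424·(1/2)^(8.05/21.6)
      = 142.18 + 327.47 ≈ 469.65 mg.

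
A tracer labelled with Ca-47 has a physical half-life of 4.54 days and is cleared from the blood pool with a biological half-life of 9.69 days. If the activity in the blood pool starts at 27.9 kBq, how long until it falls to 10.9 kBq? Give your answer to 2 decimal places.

1/t_eff = 1/t_phys + 1/t_biol = 1/4.54 + 1/9.69 = 0.32346 per day.
t_eff = 4.54 × 9.69 / (4.54 + 9.69) ≈ 3.0915 days.
n = log₂(27.9/10.9) ≈ 1.3559; t = 1.3559 × 3.0915 ≈ 4.1919 days.

4.19 days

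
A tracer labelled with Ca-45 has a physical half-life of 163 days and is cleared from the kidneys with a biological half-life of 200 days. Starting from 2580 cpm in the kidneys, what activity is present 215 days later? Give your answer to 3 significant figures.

1/t_eff = 1/t_phys + 1/t_biol = 1/163 + 1/200 = 0.011135 per day.
t_eff = 163 × 200 / (163 + 200) ≈ 89.807 days.
Remaining = 2580 × (1/2)^(215/89.807) = 2580 × (1/2)^2.394 ≈ 490.85 cpm.

491 cpm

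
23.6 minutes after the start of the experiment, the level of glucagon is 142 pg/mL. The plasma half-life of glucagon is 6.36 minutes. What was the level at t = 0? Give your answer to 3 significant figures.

1860 pg/mL

Number of half-lives elapsed: n = 23.6/6.36 ≈ 3.7107.
A₀ = A × 2^n = 142 × 2^3.7107 = 142 × 13.093 ≈ 1859.2 pg/mL.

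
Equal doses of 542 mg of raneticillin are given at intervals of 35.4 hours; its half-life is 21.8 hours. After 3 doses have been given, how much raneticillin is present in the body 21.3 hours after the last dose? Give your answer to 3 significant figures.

The 3 doses were given 92.1, 56.7, 21.3 hours ago.
Total = 542·(1/2)^(92.1/21.8) + 542·(1/2)^(56.7/21.8) + 542·(1/2)^(21.3/21.8)
      = 28.988 + 89.34 + 275.34 ≈ 393.67 mg.

394 mg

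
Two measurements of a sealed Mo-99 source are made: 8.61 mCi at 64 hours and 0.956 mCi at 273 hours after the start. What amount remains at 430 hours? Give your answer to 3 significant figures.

Over Δt = 273 − 64 = 209 hours, the level fell by a factor of 8.61/0.956 ≈ 9.0063.
n = log₂(9.0063) ≈ 3.1709 half-lives, so t½ = 209/3.1709 ≈ 65.911 hours.
From t = 273 to t = 430: 0.956 × (1/2)^((430−273)/65.911) ≈ 0.1834 mCi.

0.183 mCi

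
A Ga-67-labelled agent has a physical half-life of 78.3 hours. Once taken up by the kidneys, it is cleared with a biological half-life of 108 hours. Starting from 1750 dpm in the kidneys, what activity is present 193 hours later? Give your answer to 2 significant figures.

92 dpm

1/t_eff = 1/t_phys + 1/t_biol = 1/78.3 + 1/108 = 0.022031 per hour.
t_eff = 78.3 × 108 / (78.3 + 108) ≈ 45.391 hours.
Remaining = 1750 × (1/2)^(193/45.391) = 1750 × (1/2)^4.2519 ≈ 91.851 dpm.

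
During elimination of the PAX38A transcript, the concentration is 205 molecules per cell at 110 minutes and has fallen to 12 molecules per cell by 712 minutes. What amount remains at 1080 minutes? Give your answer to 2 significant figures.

Over Δt = 712 − 110 = 602 minutes, the level fell by a factor of 205/12 ≈ 17.083.
n = log₂(17.083) ≈ 4.0945 half-lives, so t½ = 602/4.0945 ≈ 147.03 minutes.
From t = 712 to t = 1080: 12 × (1/2)^((1080−712)/147.03) ≈ 2.117 molecules per cell.

2.1 molecules per cell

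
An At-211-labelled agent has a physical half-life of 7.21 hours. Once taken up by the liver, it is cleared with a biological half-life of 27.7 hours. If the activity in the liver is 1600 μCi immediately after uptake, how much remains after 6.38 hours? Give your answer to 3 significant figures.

739 μCi

1/t_eff = 1/t_phys + 1/t_biol = 1/7.21 + 1/27.7 = 0.1748 per hour.
t_eff = 7.21 × 27.7 / (7.21 + 27.7) ≈ 5.7209 hours.
Remaining = 1600 × (1/2)^(6.38/5.7209) = 1600 × (1/2)^1.1152 ≈ 738.6 μCi.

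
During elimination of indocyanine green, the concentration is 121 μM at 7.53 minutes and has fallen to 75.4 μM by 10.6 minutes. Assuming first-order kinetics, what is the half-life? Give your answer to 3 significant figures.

4.50 minutes

Over Δt = 10.6 − 7.53 = 3.07 minutes, the level fell by a factor of 121/75.4 ≈ 1.6048.
n = log₂(1.6048) ≈ 0.68237 half-lives, so t½ = 3.07/0.68237 ≈ 4.499 minutes.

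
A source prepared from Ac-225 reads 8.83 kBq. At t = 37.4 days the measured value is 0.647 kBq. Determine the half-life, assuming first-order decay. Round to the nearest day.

10 days

A/A₀ = 0.647/8.83 ≈ 0.073273.
n = log₂(13.648) ≈ 3.7706 half-lives elapsed in 37.4 days.
t½ = 37.4/3.7706 ≈ 9.9189 days.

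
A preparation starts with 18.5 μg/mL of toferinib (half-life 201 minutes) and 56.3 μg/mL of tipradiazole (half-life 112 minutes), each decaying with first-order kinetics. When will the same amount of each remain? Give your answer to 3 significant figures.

Set 18.5·(1/2)^(t/201) = 56.3·(1/2)^(t/112).
Taking log₂: log₂(18.5/56.3) = t·(1/201 − 1/112).
log₂(0.3286) = -1.6056; 1/201 − 1/112 = -0.0039534.
t = -1.6056 / -0.0039534 ≈ 406.13 minutes.

406 minutes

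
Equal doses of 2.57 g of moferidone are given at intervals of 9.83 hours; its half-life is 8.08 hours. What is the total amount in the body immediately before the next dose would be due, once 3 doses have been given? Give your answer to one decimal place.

The 3 doses were given 29.49, 19.66, 9.83 hours ago.
Total = 2.57·(1/2)^(29.49/8.08) + 2.57·(1/2)^(19.66/8.08) + 2.57·(1/2)^(9.83/8.08)
      = 0.20476 + 0.47586 + 1.1059 ≈ 1.7865 g.

1.8 g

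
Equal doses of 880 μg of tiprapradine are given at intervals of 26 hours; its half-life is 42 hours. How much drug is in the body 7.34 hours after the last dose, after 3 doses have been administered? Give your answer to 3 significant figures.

1620 μg

The 3 doses were given 59.34, 33.34, 7.34 hours ago.
Total = 880·(1/2)^(59.34/42) + 880·(1/2)^(33.34/42) + 880·(1/2)^(7.34/42)
      = 330.5 + 507.6 + 779.6 ≈ 1617.7 μg.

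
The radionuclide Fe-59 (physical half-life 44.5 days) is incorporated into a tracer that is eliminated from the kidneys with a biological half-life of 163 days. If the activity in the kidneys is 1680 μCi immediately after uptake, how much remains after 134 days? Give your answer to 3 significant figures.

118 μCi

1/t_eff = 1/t_phys + 1/t_biol = 1/44.5 + 1/163 = 0.028607 per day.
t_eff = 44.5 × 163 / (44.5 + 163) ≈ 34.957 days.
Remaining = 1680 × (1/2)^(134/34.957) = 1680 × (1/2)^3.8333 ≈ 117.86 μCi.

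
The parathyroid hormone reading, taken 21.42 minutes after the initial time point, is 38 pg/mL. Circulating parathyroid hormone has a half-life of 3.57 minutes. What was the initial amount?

2432 pg/mL

Number of half-lives elapsed: n = 21.42/3.57 ≈ 6.
A₀ = A × 2^n = 38 × 2^6 = 38 × 64 ≈ 2432 pg/mL.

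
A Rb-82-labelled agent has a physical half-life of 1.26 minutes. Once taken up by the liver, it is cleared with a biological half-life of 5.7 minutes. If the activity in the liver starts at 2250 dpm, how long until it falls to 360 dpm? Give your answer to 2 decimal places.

1/t_eff = 1/t_phys + 1/t_biol = 1/1.26 + 1/5.7 = 0.96909 per minute.
t_eff = 1.26 × 5.7 / (1.26 + 5.7) ≈ 1.0319 minutes.
n = log₂(2250/360) ≈ 2.6439; t = 2.6439 × 1.0319 ≈ 2.7282 minutes.

2.73 minutes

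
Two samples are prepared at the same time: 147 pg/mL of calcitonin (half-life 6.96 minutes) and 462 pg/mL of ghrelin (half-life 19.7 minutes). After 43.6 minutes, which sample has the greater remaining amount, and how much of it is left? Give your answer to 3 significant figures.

ghrelin, 99.6 pg/mL

calcitonin: 147 × (1/2)^6.2644 ≈ 1.9123 pg/mL.
ghrelin: 462 × (1/2)^2.2132 ≈ 99.633 pg/mL.
Ghrelin has more remaining, at ≈ 99.633 pg/mL.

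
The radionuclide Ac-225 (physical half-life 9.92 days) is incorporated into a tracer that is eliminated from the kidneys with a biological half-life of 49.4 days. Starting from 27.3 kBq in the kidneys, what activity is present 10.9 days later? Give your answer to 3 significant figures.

1/t_eff = 1/t_phys + 1/t_biol = 1/9.92 + 1/49.4 = 0.12105 per day.
t_eff = 9.92 × 49.4 / (9.92 + 49.4) ≈ 8.2611 days.
Remaining = 27.3 × (1/2)^(10.9/8.2611) = 27.3 × (1/2)^1.3194 ≈ 10.939 kBq.

10.9 kBq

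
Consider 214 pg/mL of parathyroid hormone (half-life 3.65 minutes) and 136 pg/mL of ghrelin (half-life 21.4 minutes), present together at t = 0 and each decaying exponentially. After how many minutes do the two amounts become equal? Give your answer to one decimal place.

2.9 minutes

Set 214·(1/2)^(t/3.65) = 136·(1/2)^(t/21.4).
Taking log₂: log₂(214/136) = t·(1/3.65 − 1/21.4).
log₂(1.5735) = 0.654; 1/3.65 − 1/21.4 = 0.22724.
t = 0.654 / 0.22724 ≈ 2.878 minutes.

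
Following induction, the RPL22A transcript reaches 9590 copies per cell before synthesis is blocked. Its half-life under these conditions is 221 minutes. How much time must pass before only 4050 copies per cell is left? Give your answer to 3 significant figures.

Fraction remaining = 4050/9590 ≈ 0.42231.
n = log₂(9590/4050) = ln(2.3679)/ln 2 ≈ 1.2436 half-lives.
t = n × t½ = 1.2436 × 221 ≈ 274.84 minutes.

275 minutes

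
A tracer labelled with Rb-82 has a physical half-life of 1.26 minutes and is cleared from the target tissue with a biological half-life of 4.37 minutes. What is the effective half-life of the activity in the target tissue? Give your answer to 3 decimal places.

0.978 minutes

1/t_eff = 1/t_phys + 1/t_biol = 1/1.26 + 1/4.37 = 1.0225 per minute.
t_eff = 1.26 × 4.37 / (1.26 + 4.37) ≈ 0.97801 minutes.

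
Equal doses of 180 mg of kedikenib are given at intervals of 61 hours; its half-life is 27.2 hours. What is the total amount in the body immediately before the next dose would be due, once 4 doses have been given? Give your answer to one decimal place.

48.1 mg

The 4 doses were given 244, 183, 122, 61 hours ago.
Total = 180·(1/2)^(244/27.2) + 180·(1/2)^(183/27.2) + 180·(1/2)^(122/27.2) + 180·(1/2)^(61/27.2)
      = 0.3588 + 1.6981 + 8.0365 + 38.034 ≈ 48.127 mg.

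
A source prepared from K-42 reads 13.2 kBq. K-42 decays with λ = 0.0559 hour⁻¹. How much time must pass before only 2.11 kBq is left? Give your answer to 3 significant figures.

t½ = ln 2 / λ = 0.69315 / 0.0559 ≈ 12.4 hours.
Fraction remaining = 2.11/13.2 ≈ 0.15985.
n = log₂(13.2/2.11) = ln(6.2559)/ln 2 ≈ 2.6452 half-lives.
t = n × t½ = 2.6452 × 12.4 ≈ 32.8 hours.

32.8 hours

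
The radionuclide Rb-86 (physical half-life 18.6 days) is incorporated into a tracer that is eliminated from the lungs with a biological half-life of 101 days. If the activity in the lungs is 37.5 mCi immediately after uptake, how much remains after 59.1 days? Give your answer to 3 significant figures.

2.76 mCi

1/t_eff = 1/t_phys + 1/t_biol = 1/18.6 + 1/101 = 0.063664 per day.
t_eff = 18.6 × 101 / (18.6 + 101) ≈ 15.707 days.
Remaining = 37.5 × (1/2)^(59.1/15.707) = 37.5 × (1/2)^3.7626 ≈ 2.763 mCi.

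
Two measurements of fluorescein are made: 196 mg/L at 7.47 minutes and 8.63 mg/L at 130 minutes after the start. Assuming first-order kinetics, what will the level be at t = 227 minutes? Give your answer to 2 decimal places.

Over Δt = 130 − 7.47 = 122.53 minutes, the level fell by a factor of 196/8.63 ≈ 22.711.
n = log₂(22.711) ≈ 4.5053 half-lives, so t½ = 122.53/4.5053 ≈ 27.197 minutes.
From t = 130 to t = 227: 8.63 × (1/2)^((227−130)/27.197) ≈ 0.72836 mg/L.

0.73 mg/L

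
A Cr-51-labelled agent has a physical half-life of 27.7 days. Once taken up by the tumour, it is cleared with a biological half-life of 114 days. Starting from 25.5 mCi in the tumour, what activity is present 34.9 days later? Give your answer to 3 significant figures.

1/t_eff = 1/t_phys + 1/t_biol = 1/27.7 + 1/114 = 0.044873 per day.
t_eff = 27.7 × 114 / (27.7 + 114) ≈ 22.285 days.
Remaining = 25.5 × (1/2)^(34.9/22.285) = 25.5 × (1/2)^1.5661 ≈ 8.6121 mCi.

8.61 mCi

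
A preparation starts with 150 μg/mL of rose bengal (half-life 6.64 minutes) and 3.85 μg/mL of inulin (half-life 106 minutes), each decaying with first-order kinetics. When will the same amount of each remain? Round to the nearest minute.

Set 150·(1/2)^(t/6.64) = 3.85·(1/2)^(t/106).
Taking log₂: log₂(150/3.85) = t·(1/6.64 − 1/106).
log₂(38.961) = 5.284; 1/6.64 − 1/106 = 0.14117.
t = 5.284 / 0.14117 ≈ 37.43 minutes.

37 minutes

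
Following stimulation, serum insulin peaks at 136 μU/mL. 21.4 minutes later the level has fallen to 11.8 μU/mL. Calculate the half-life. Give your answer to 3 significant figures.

6.07 minutes

A/A₀ = 11.8/136 ≈ 0.086765.
n = log₂(11.525) ≈ 3.5267 half-lives elapsed in 21.4 minutes.
t½ = 21.4/3.5267 ≈ 6.0679 minutes.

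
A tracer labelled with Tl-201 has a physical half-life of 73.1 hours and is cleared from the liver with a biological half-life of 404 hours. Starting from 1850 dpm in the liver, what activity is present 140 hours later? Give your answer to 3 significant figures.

386 dpm

1/t_eff = 1/t_phys + 1/t_biol = 1/73.1 + 1/404 = 0.016155 per hour.
t_eff = 73.1 × 404 / (73.1 + 404) ≈ 61.9 hours.
Remaining = 1850 × (1/2)^(140/61.9) = 1850 × (1/2)^2.2617 ≈ 385.77 dpm.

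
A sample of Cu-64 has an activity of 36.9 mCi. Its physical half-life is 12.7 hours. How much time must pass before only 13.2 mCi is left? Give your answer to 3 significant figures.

18.8 hours

Fraction remaining = 13.2/36.9 ≈ 0.35772.
n = log₂(36.9/13.2) = ln(2.7955)/ln 2 ≈ 1.4831 half-lives.
t = n × t½ = 1.4831 × 12.7 ≈ 18.835 hours.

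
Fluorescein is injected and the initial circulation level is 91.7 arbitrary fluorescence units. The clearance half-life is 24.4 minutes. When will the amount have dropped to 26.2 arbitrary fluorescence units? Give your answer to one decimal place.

44.1 minutes

Fraction remaining = 26.2/91.7 ≈ 0.28571.
n = log₂(91.7/26.2) = ln(3.5)/ln 2 ≈ 1.8074 half-lives.
t = n × t½ = 1.8074 × 24.4 ≈ 44.099 minutes.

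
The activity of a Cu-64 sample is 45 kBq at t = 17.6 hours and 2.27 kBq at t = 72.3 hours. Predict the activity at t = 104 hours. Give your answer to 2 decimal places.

0.40 kBq

Over Δt = 72.3 − 17.6 = 54.7 hours, the level fell by a factor of 45/2.27 ≈ 19.824.
n = log₂(19.824) ≈ 4.3092 half-lives, so t½ = 54.7/4.3092 ≈ 12.694 hours.
From t = 72.3 to t = 104: 2.27 × (1/2)^((104−72.3)/12.694) ≈ 0.40204 kBq.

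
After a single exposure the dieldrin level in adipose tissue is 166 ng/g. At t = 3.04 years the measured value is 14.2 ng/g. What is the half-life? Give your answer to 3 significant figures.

A/A₀ = 14.2/166 ≈ 0.085542.
n = log₂(11.69) ≈ 3.5472 half-lives elapsed in 3.04 years.
t½ = 3.04/3.5472 ≈ 0.85701 years.

0.857 years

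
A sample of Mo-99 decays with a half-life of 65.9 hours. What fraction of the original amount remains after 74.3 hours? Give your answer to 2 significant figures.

n = 74.3/65.9 ≈ 1.1275 half-lives.
Fraction remaining = (1/2)^1.1275 ≈ 0.45772.

0.46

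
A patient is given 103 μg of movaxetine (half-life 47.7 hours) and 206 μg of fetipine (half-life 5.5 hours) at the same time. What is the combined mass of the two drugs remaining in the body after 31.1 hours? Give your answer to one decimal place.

69.6 μg

movaxetine: 103 × (1/2)^(31.1/47.7) = 103 × (1/2)^0.65199 ≈ 65.549 μg.
fetipine: 206 × (1/2)^(31.1/5.5) = 206 × (1/2)^5.6545 ≈ 4.0896 μg.
Total = 65.549 + 4.0896 ≈ 69.639 μg.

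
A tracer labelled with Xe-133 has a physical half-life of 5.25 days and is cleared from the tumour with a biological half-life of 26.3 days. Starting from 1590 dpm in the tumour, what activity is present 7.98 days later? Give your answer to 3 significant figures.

449 dpm

1/t_eff = 1/t_phys + 1/t_biol = 1/5.25 + 1/26.3 = 0.2285 per day.
t_eff = 5.25 × 26.3 / (5.25 + 26.3) ≈ 4.3764 days.
Remaining = 1590 × (1/2)^(7.98/4.3764) = 1590 × (1/2)^1.8234 ≈ 449.25 dpm.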